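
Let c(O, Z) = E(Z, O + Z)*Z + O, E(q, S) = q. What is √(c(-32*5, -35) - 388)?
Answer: √677 ≈ 26.019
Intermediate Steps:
c(O, Z) = O + Z² (c(O, Z) = Z*Z + O = Z² + O = O + Z²)
√(c(-32*5, -35) - 388) = √((-32*5 + (-35)²) - 388) = √((-160 + 1225) - 388) = √(1065 - 388) = √677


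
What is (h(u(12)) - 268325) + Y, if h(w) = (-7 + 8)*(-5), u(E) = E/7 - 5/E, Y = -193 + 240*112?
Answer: -241643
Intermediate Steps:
Y = 26687 (Y = -193 + 26880 = 26687)
u(E) = -5/E + E/7 (u(E) = E*(⅐) - 5/E = E/7 - 5/E = -5/E + E/7)
h(w) = -5 (h(w) = 1*(-5) = -5)
(h(u(12)) - 268325) + Y = (-5 - 268325) + 26687 = -268330 + 26687 = -241643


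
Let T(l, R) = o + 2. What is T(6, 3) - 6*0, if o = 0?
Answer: 2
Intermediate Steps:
T(l, R) = 2 (T(l, R) = 0 + 2 = 2)
T(6, 3) - 6*0 = 2 - 6*0 = 2 + 0 = 2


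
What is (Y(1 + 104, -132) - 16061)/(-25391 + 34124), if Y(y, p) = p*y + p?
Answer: -733/213 ≈ -3.4413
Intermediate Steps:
Y(y, p) = p + p*y
(Y(1 + 104, -132) - 16061)/(-25391 + 34124) = (-132*(1 + (1 + 104)) - 16061)/(-25391 + 34124) = (-132*(1 + 105) - 16061)/8733 = (-132*106 - 16061)*(1/8733) = (-13992 - 16061)*(1/8733) = -30053*1/8733 = -733/213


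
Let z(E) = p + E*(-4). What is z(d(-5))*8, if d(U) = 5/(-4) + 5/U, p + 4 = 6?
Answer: 88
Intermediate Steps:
p = 2 (p = -4 + 6 = 2)
d(U) = -5/4 + 5/U (d(U) = 5*(-¼) + 5/U = -5/4 + 5/U)
z(E) = 2 - 4*E (z(E) = 2 + E*(-4) = 2 - 4*E)
z(d(-5))*8 = (2 - 4*(-5/4 + 5/(-5)))*8 = (2 - 4*(-5/4 + 5*(-⅕)))*8 = (2 - 4*(-5/4 - 1))*8 = (2 - 4*(-9/4))*8 = (2 + 9)*8 = 11*8 = 88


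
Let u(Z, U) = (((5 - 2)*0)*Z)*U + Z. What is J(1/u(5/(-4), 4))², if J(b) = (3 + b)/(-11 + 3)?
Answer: 121/1600 ≈ 0.075625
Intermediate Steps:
u(Z, U) = Z (u(Z, U) = ((3*0)*Z)*U + Z = (0*Z)*U + Z = 0*U + Z = 0 + Z = Z)
J(b) = -3/8 - b/8 (J(b) = (3 + b)/(-8) = (3 + b)*(-⅛) = -3/8 - b/8)
J(1/u(5/(-4), 4))² = (-3/8 - 1/(8*(5/(-4))))² = (-3/8 - 1/(8*(5*(-¼))))² = (-3/8 - 1/(8*(-5/4)))² = (-3/8 - ⅛*(-⅘))² = (-3/8 + ⅒)² = (-11/40)² = 121/1600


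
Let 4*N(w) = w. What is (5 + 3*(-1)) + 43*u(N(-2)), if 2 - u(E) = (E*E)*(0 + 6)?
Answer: 47/2 ≈ 23.500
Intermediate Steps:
N(w) = w/4
u(E) = 2 - 6*E² (u(E) = 2 - E*E*(0 + 6) = 2 - E²*6 = 2 - 6*E²)
(5 + 3*(-1)) + 43*u(N(-2)) = (5 + 3*(-1)) + 43*(2 - 6*((¼)*(-2))²) = (5 - 3) + 43*(2 - 6*(-½)²) = 2 + 43*(2 - 6*¼) = 2 + 43*(2 - 3/2) = 2 + 43*(½) = 2 + 43/2 = 47/2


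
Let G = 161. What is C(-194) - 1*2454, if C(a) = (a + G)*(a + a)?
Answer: 10350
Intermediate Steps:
C(a) = 2*a*(161 + a) (C(a) = (a + 161)*(a + a) = (161 + a)*(2*a) = 2*a*(161 + a))
C(-194) - 1*2454 = 2*(-194)*(161 - 194) - 1*2454 = 2*(-194)*(-33) - 2454 = 12804 - 2454 = 10350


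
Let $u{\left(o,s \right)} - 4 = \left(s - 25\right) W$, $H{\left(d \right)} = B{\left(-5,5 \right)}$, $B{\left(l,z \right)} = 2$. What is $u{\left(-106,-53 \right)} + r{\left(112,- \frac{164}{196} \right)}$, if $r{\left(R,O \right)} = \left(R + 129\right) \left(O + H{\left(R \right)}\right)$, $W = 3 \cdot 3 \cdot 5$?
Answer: $- \frac{158057}{49} \approx -3225.7$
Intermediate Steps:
$H{\left(d \right)} = 2$
$W = 45$ ($W = 9 \cdot 5 = 45$)
$r{\left(R,O \right)} = \left(2 + O\right) \left(129 + R\right)$ ($r{\left(R,O \right)} = \left(R + 129\right) \left(O + 2\right) = \left(129 + R\right) \left(2 + O\right) = \left(2 + O\right) \left(129 + R\right)$)
$u{\left(o,s \right)} = -1121 + 45 s$ ($u{\left(o,s \right)} = 4 + \left(s - 25\right) 45 = 4 + \left(-25 + s\right) 45 = 4 + \left(-1125 + 45 s\right) = -1121 + 45 s$)
$u{\left(-106,-53 \right)} + r{\left(112,- \frac{164}{196} \right)} = \left(-1121 + 45 \left(-53\right)\right) + \left(258 + 2 \cdot 112 + 129 \left(- \frac{164}{196}\right) + - \frac{164}{196} \cdot 112\right) = \left(-1121 - 2385\right) + \left(258 + 224 + 129 \left(\left(-164\right) \frac{1}{196}\right) + \left(-164\right) \frac{1}{196} \cdot 112\right) = -3506 + \left(258 + 224 + 129 \left(- \frac{41}{49}\right) - \frac{656}{7}\right) = -3506 + \left(258 + 224 - \frac{5289}{49} - \frac{656}{7}\right) = -3506 + \frac{13737}{49} = - \frac{158057}{49}$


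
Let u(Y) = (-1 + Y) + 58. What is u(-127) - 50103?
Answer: -50173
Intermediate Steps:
u(Y) = 57 + Y
u(-127) - 50103 = (57 - 127) - 50103 = -70 - 50103 = -50173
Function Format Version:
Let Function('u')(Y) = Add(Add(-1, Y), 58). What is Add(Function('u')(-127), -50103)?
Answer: -50173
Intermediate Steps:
Function('u')(Y) = Add(57, Y)
Add(Function('u')(-127), -50103) = Add(Add(57, -127), -50103) = Add(-70, -50103) = -50173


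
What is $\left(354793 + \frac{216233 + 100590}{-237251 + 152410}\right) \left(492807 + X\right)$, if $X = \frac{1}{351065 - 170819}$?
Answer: $\frac{1336868709722138847535}{7646125443} \approx 1.7484 \cdot 10^{11}$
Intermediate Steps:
$X = \frac{1}{180246} \approx 5.548 \cdot 10^{-6}$
$\left(354793 + \frac{216233 + 100590}{-237251 + 152410}\right) \left(492807 + X\right) = \left(354793 + \frac{216233 + 100590}{-237251 + 152410}\right) \left(492807 + \frac{1}{180246}\right) = \left(354793 + \frac{316823}{-84841}\right) \frac{88826490523}{180246} = \left(354793 + 316823 \left(- \frac{1}{84841}\right)\right) \frac{88826490523}{180246} = \left(354793 - \frac{316823}{84841}\right) \frac{88826490523}{180246} = \frac{30100676090}{84841} \cdot \frac{88826490523}{180246} = \frac{1336868709722138847535}{7646125443}$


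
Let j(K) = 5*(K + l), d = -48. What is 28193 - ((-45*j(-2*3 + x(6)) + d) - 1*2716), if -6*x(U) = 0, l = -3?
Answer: 28932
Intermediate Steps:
x(U) = 0 (x(U) = -1/6*0 = 0)
j(K) = -15 + 5*K (j(K) = 5*(K - 3) = 5*(-3 + K) = -15 + 5*K)
28193 - ((-45*j(-2*3 + x(6)) + d) - 1*2716) = 28193 - ((-45*(-15 + 5*(-2*3 + 0)) - 48) - 1*2716) = 28193 - ((-45*(-15 + 5*(-6 + 0)) - 48) - 2716) = 28193 - ((-45*(-15 + 5*(-6)) - 48) - 2716) = 28193 - ((-45*(-15 - 30) - 48) - 2716) = 28193 - ((-45*(-45) - 48) - 2716) = 28193 - ((2025 - 48) - 2716) = 28193 - (1977 - 2716) = 28193 - 1*(-739) = 28193 + 739 = 28932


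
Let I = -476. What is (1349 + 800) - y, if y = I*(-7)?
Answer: -1183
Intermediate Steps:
y = 3332 (y = -476*(-7) = 3332)
(1349 + 800) - y = (1349 + 800) - 1*3332 = 2149 - 3332 = -1183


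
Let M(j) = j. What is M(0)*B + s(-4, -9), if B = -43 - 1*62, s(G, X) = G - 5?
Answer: -9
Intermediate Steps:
s(G, X) = -5 + G
B = -105 (B = -43 - 62 = -105)
M(0)*B + s(-4, -9) = 0*(-105) + (-5 - 4) = 0 - 9 = -9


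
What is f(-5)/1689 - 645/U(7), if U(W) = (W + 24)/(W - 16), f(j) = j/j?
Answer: 9804676/52359 ≈ 187.26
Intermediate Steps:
f(j) = 1
U(W) = (24 + W)/(-16 + W)
f(-5)/1689 - 645/U(7) = 1/1689 - 645*(-16 + 7)/(24 + 7) = 1*(1/1689) - 645/(31/(-9)) = 1/1689 - 645/((-⅑*31)) = 1/1689 - 645/(-31/9) = 1/1689 - 645*(-9/31) = 1/1689 + 5805/31 = 9804676/52359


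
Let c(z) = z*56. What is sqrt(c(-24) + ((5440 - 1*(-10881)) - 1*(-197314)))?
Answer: sqrt(212291) ≈ 460.75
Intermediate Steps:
c(z) = 56*z
sqrt(c(-24) + ((5440 - 1*(-10881)) - 1*(-197314))) = sqrt(56*(-24) + ((5440 - 1*(-10881)) - 1*(-197314))) = sqrt(-1344 + ((5440 + 10881) + 197314)) = sqrt(-1344 + (16321 + 197314)) = sqrt(-1344 + 213635) = sqrt(212291)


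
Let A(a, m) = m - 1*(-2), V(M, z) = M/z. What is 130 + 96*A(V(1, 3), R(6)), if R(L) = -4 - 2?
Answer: -254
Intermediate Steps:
R(L) = -6
A(a, m) = 2 + m (A(a, m) = m + 2 = 2 + m)
130 + 96*A(V(1, 3), R(6)) = 130 + 96*(2 - 6) = 130 + 96*(-4) = 130 - 384 = -254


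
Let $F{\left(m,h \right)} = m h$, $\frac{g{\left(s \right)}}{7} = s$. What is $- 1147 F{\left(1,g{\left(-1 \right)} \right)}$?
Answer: $8029$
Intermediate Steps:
$g{\left(s \right)} = 7 s$
$F{\left(m,h \right)} = h m$
$- 1147 F{\left(1,g{\left(-1 \right)} \right)} = - 1147 \cdot 7 \left(-1\right) 1 = - 1147 \left(\left(-7\right) 1\right) = \left(-1147\right) \left(-7\right) = 8029$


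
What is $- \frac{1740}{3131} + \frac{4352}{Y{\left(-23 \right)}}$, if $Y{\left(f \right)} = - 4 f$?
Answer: $\frac{3366508}{72013} \approx 46.749$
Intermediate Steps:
$- \frac{1740}{3131} + \frac{4352}{Y{\left(-23 \right)}} = - \frac{1740}{3131} + \frac{4352}{\left(-4\right) \left(-23\right)} = \left(-1740\right) \frac{1}{3131} + \frac{4352}{92} = - \frac{1740}{3131} + 4352 \cdot \frac{1}{92} = - \frac{1740}{3131} + \frac{1088}{23} = \frac{3366508}{72013}$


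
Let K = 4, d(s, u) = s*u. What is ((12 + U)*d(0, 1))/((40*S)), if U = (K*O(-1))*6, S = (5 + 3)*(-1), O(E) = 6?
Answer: 0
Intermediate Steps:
S = -8 (S = 8*(-1) = -8)
U = 144 (U = (4*6)*6 = 24*6 = 144)
((12 + U)*d(0, 1))/((40*S)) = ((12 + 144)*(0*1))/((40*(-8))) = (156*0)/(-320) = 0*(-1/320) = 0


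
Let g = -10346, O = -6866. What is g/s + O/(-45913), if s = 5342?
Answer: -219168863/122633623 ≈ -1.7872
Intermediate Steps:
g/s + O/(-45913) = -10346/5342 - 6866/(-45913) = -10346*1/5342 - 6866*(-1/45913) = -5173/2671 + 6866/45913 = -219168863/122633623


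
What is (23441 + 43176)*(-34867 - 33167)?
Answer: -4532220978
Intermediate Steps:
(23441 + 43176)*(-34867 - 33167) = 66617*(-68034) = -4532220978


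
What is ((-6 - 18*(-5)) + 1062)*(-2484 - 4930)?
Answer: -8496444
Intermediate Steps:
((-6 - 18*(-5)) + 1062)*(-2484 - 4930) = ((-6 + 90) + 1062)*(-7414) = (84 + 1062)*(-7414) = 1146*(-7414) = -8496444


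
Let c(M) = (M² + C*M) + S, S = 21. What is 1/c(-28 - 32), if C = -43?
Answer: 1/6201 ≈ 0.00016126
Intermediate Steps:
c(M) = 21 + M² - 43*M (c(M) = (M² - 43*M) + 21 = 21 + M² - 43*M)
1/c(-28 - 32) = 1/(21 + (-28 - 32)² - 43*(-28 - 32)) = 1/(21 + (-60)² - 43*(-60)) = 1/(21 + 3600 + 2580) = 1/6201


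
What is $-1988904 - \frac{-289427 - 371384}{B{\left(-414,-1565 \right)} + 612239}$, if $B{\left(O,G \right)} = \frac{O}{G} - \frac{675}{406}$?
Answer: $- \frac{773702428889797486}{389009649919} \approx -1.9889 \cdot 10^{6}$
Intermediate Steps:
$B{\left(O,G \right)} = - \frac{675}{406} + \frac{O}{G}$ ($B{\left(O,G \right)} = \frac{O}{G} - \frac{675}{406} = - \frac{675}{406} + \frac{O}{G}$)
$-1988904 - \frac{-289427 - 371384}{B{\left(-414,-1565 \right)} + 612239} = -1988904 - \frac{-289427 - 371384}{\left(- \frac{675}{406} - \frac{414}{-1565}\right) + 612239} = -1988904 - - \frac{660811}{\left(- \frac{675}{406} - - \frac{414}{1565}\right) + 612239} = -1988904 - - \frac{660811}{\left(- \frac{675}{406} + \frac{414}{1565}\right) + 612239} = -1988904 - - \frac{660811}{- \frac{888291}{635390} + 612239} = -1988904 - - \frac{660811}{\frac{389009649919}{635390}} = -1988904 - \left(-660811\right) \frac{635390}{389009649919} = -1988904 - - \frac{419872701290}{389009649919} = -1988904 + \frac{419872701290}{389009649919} = - \frac{773702428889797486}{389009649919}$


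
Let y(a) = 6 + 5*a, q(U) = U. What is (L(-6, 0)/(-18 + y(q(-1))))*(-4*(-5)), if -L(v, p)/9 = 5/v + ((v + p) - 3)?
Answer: -1770/17 ≈ -104.12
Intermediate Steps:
L(v, p) = 27 - 45/v - 9*p - 9*v (L(v, p) = -9*(5/v + ((v + p) - 3)) = -9*(5/v + ((p + v) - 3)) = -9*(5/v + (-3 + p + v)) = -9*(-3 + p + v + 5/v) = 27 - 45/v - 9*p - 9*v)
(L(-6, 0)/(-18 + y(q(-1))))*(-4*(-5)) = ((27 - 45/(-6) - 9*0 - 9*(-6))/(-18 + (6 + 5*(-1))))*(-4*(-5)) = ((27 - 45*(-⅙) + 0 + 54)/(-18 + (6 - 5)))*20 = ((27 + 15/2 + 0 + 54)/(-18 + 1))*20 = ((177/2)/(-17))*20 = ((177/2)*(-1/17))*20 = -177/34*20 = -1770/17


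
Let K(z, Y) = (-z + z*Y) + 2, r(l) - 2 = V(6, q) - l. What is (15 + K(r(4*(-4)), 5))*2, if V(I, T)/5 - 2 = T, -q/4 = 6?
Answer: -702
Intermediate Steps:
q = -24 (q = -4*6 = -24)
V(I, T) = 10 + 5*T
r(l) = -108 - l (r(l) = 2 + ((10 + 5*(-24)) - l) = 2 + ((10 - 120) - l) = 2 + (-110 - l) = -108 - l)
K(z, Y) = 2 - z + Y*z (K(z, Y) = (-z + Y*z) + 2 = 2 - z + Y*z)
(15 + K(r(4*(-4)), 5))*2 = (15 + (2 - (-108 - 4*(-4)) + 5*(-108 - 4*(-4))))*2 = (15 + (2 - (-108 - 1*(-16)) + 5*(-108 - 1*(-16))))*2 = (15 + (2 - (-108 + 16) + 5*(-108 + 16)))*2 = (15 + (2 - 1*(-92) + 5*(-92)))*2 = (15 + (2 + 92 - 460))*2 = (15 - 366)*2 = -351*2 = -702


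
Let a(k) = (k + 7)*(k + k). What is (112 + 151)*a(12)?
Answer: 119928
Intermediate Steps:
a(k) = 2*k*(7 + k) (a(k) = (7 + k)*(2*k) = 2*k*(7 + k))
(112 + 151)*a(12) = (112 + 151)*(2*12*(7 + 12)) = 263*(2*12*19) = 263*456 = 119928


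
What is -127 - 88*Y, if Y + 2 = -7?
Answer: 665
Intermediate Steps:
Y = -9 (Y = -2 - 7 = -9)
-127 - 88*Y = -127 - 88*(-9) = -127 + 792 = 665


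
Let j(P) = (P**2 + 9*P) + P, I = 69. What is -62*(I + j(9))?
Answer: -14880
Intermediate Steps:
j(P) = P**2 + 10*P
-62*(I + j(9)) = -62*(69 + 9*(10 + 9)) = -62*(69 + 9*19) = -62*(69 + 171) = -62*240 = -14880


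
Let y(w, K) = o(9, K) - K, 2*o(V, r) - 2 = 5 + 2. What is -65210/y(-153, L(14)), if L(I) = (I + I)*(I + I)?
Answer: 130420/1559 ≈ 83.656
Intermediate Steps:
o(V, r) = 9/2 (o(V, r) = 1 + (5 + 2)/2 = 1 + (½)*7 = 1 + 7/2 = 9/2)
L(I) = 4*I² (L(I) = (2*I)*(2*I) = 4*I²)
y(w, K) = 9/2 - K
-65210/y(-153, L(14)) = -65210/(9/2 - 4*14²) = -65210/(9/2 - 4*196) = -65210/(9/2 - 1*784) = -65210/(9/2 - 784) = -65210/(-1559/2) = -65210*(-2/1559) = 130420/1559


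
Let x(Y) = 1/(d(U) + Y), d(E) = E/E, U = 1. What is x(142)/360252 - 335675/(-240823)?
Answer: 1572058693193/1127840576148 ≈ 1.3939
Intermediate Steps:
d(E) = 1
x(Y) = 1/(1 + Y)
x(142)/360252 - 335675/(-240823) = 1/((1 + 142)*360252) - 335675/(-240823) = (1/360252)/143 - 335675*(-1/240823) = (1/143)*(1/360252) + 335675/240823 = 1/51516036 + 335675/240823 = 1572058693193/1127840576148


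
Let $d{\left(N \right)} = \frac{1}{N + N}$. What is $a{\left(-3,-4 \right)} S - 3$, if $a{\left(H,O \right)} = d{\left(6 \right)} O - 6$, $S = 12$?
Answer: $-79$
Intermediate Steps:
$d{\left(N \right)} = \frac{1}{2 N}$
$a{\left(H,O \right)} = -6 + \frac{O}{12}$ ($a{\left(H,O \right)} = \frac{1}{2 \cdot 6} O - 6 = \frac{1}{2} \cdot \frac{1}{6} O - 6 = \frac{O}{12} - 6 = -6 + \frac{O}{12}$)
$a{\left(-3,-4 \right)} S - 3 = \left(-6 + \frac{1}{12} \left(-4\right)\right) 12 - 3 = \left(-6 - \frac{1}{3}\right) 12 - 3 = \left(- \frac{19}{3}\right) 12 - 3 = -76 - 3 = -79$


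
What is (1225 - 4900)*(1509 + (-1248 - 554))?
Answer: 1076775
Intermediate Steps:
(1225 - 4900)*(1509 + (-1248 - 554)) = -3675*(1509 - 1802) = -3675*(-293) = 1076775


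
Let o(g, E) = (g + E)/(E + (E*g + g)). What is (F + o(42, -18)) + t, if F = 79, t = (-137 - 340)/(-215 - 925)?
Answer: 1840159/23180 ≈ 79.386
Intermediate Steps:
t = 159/380 (t = -477/(-1140) = -477*(-1/1140) = 159/380 ≈ 0.41842)
o(g, E) = (E + g)/(E + g + E*g) (o(g, E) = (E + g)/(E + (g + E*g)) = (E + g)/(E + g + E*g))
(F + o(42, -18)) + t = (79 + (-18 + 42)/(-18 + 42 - 18*42)) + 159/380 = (79 + 24/(-18 + 42 - 756)) + 159/380 = (79 + 24/(-732)) + 159/380 = (79 - 1/732*24) + 159/380 = (79 - 2/61) + 159/380 = 4817/61 + 159/380 = 1840159/23180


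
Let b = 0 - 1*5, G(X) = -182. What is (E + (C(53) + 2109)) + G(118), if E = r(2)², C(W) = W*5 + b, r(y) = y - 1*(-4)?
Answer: 2223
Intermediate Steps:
r(y) = 4 + y (r(y) = y + 4 = 4 + y)
b = -5 (b = 0 - 5 = -5)
C(W) = -5 + 5*W (C(W) = W*5 - 5 = 5*W - 5 = -5 + 5*W)
E = 36 (E = (4 + 2)² = 6² = 36)
(E + (C(53) + 2109)) + G(118) = (36 + ((-5 + 5*53) + 2109)) - 182 = (36 + ((-5 + 265) + 2109)) - 182 = (36 + (260 + 2109)) - 182 = (36 + 2369) - 182 = 2405 - 182 = 2223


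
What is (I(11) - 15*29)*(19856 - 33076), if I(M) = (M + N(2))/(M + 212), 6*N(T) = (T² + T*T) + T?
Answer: 3846715940/669 ≈ 5.7500e+6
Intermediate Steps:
N(T) = T²/3 + T/6 (N(T) = ((T² + T*T) + T)/6 = ((T² + T²) + T)/6 = (2*T² + T)/6 = (T + 2*T²)/6 = T²/3 + T/6)
I(M) = (5/3 + M)/(212 + M) (I(M) = (M + (⅙)*2*(1 + 2*2))/(M + 212) = (M + (⅙)*2*(1 + 4))/(212 + M) = (M + (⅙)*2*5)/(212 + M) = (M + 5/3)/(212 + M) = (5/3 + M)/(212 + M))
(I(11) - 15*29)*(19856 - 33076) = ((5/3 + 11)/(212 + 11) - 15*29)*(19856 - 33076) = ((38/3)/223 - 435)*(-13220) = ((1/223)*(38/3) - 435)*(-13220) = (38/669 - 435)*(-13220) = -290977/669*(-13220) = 3846715940/669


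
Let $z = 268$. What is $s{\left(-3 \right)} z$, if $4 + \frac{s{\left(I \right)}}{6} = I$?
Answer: $-11256$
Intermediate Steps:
$s{\left(I \right)} = -24 + 6 I$
$s{\left(-3 \right)} z = \left(-24 + 6 \left(-3\right)\right) 268 = \left(-24 - 18\right) 268 = \left(-42\right) 268 = -11256$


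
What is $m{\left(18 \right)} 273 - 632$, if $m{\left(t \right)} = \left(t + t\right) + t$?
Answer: $14110$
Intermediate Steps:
$m{\left(t \right)} = 3 t$ ($m{\left(t \right)} = 2 t + t = 3 t$)
$m{\left(18 \right)} 273 - 632 = 3 \cdot 18 \cdot 273 - 632 = 54 \cdot 273 - 632 = 14742 - 632 = 14110$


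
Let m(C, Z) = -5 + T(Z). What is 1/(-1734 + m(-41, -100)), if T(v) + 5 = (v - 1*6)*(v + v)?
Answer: 1/19456 ≈ 5.1398e-5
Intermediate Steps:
T(v) = -5 + 2*v*(-6 + v) (T(v) = -5 + (v - 1*6)*(v + v) = -5 + (v - 6)*(2*v) = -5 + (-6 + v)*(2*v) = -5 + 2*v*(-6 + v))
m(C, Z) = -10 - 12*Z + 2*Z² (m(C, Z) = -5 + (-5 - 12*Z + 2*Z²) = -10 - 12*Z + 2*Z²)
1/(-1734 + m(-41, -100)) = 1/(-1734 + (-10 - 12*(-100) + 2*(-100)²)) = 1/(-1734 + (-10 + 1200 + 2*10000)) = 1/(-1734 + (-10 + 1200 + 20000)) = 1/(-1734 + 21190) = 1/19456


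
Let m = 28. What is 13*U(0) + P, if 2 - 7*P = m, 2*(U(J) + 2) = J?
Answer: -208/7 ≈ -29.714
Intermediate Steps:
U(J) = -2 + J/2
P = -26/7 (P = 2/7 - ⅐*28 = 2/7 - 4 = -26/7 ≈ -3.7143)
13*U(0) + P = 13*(-2 + (½)*0) - 26/7 = 13*(-2 + 0) - 26/7 = 13*(-2) - 26/7 = -26 - 26/7 = -208/7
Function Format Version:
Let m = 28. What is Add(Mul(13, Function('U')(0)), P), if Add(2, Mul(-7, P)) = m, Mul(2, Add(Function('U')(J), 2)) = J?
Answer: Rational(-208, 7) ≈ -29.714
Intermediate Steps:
Function('U')(J) = Add(-2, Mul(Rational(1, 2), J))
P = Rational(-26, 7) (P = Add(Rational(2, 7), Mul(Rational(-1, 7), 28)) = Add(Rational(2, 7), -4) = Rational(-26, 7) ≈ -3.7143)
Add(Mul(13, Function('U')(0)), P) = Add(Mul(13, Add(-2, Mul(Rational(1, 2), 0))), Rational(-26, 7)) = Add(Mul(13, Add(-2, 0)), Rational(-26, 7)) = Add(Mul(13, -2), Rational(-26, 7)) = Add(-26, Rational(-26, 7)) = Rational(-208, 7)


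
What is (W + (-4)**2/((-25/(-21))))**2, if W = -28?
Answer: 132496/625 ≈ 211.99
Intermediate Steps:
(W + (-4)**2/((-25/(-21))))**2 = (-28 + (-4)**2/((-25/(-21))))**2 = (-28 + 16/((-25*(-1/21))))**2 = (-28 + 16/(25/21))**2 = (-28 + 16*(21/25))**2 = (-28 + 336/25)**2 = (-364/25)**2 = 132496/625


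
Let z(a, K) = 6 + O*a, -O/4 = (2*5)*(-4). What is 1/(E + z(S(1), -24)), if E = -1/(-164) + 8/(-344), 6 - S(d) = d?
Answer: 7052/5683791 ≈ 0.0012407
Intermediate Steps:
O = 160 (O = -4*2*5*(-4) = -40*(-4) = -4*(-40) = 160)
S(d) = 6 - d
z(a, K) = 6 + 160*a
E = -121/7052 (E = -1*(-1/164) + 8*(-1/344) = 1/164 - 1/43 = -121/7052 ≈ -0.017158)
1/(E + z(S(1), -24)) = 1/(-121/7052 + (6 + 160*(6 - 1*1))) = 1/(-121/7052 + (6 + 160*(6 - 1))) = 1/(-121/7052 + (6 + 160*5)) = 1/(-121/7052 + (6 + 800)) = 1/(-121/7052 + 806) = 1/(5683791/7052) = 7052/5683791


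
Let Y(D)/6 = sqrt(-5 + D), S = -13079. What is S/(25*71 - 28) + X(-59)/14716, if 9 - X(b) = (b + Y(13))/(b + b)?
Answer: -384911429/51417704 + 3*sqrt(2)/434122 ≈ -7.4860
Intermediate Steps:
Y(D) = 6*sqrt(-5 + D)
X(b) = 9 - (b + 12*sqrt(2))/(2*b) (X(b) = 9 - (b + 6*sqrt(-5 + 13))/(b + b) = 9 - (b + 6*sqrt(8))/(2*b) = 9 - (b + 6*(2*sqrt(2)))*1/(2*b) = 9 - (b + 12*sqrt(2))*1/(2*b) = 9 - (b + 12*sqrt(2))/(2*b))
S/(25*71 - 28) + X(-59)/14716 = -13079/(25*71 - 28) + (17/2 - 6*sqrt(2)/(-59))/14716 = -13079/(1775 - 28) + (17/2 - 6*sqrt(2)*(-1/59))*(1/14716) = -13079/1747 + (17/2 + 6*sqrt(2)/59)*(1/14716) = -13079*1/1747 + (17/29432 + 3*sqrt(2)/434122) = -13079/1747 + (17/29432 + 3*sqrt(2)/434122) = -384911429/51417704 + 3*sqrt(2)/434122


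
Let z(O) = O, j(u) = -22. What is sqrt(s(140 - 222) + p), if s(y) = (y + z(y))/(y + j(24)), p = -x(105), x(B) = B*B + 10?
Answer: I*sqrt(7458594)/26 ≈ 105.04*I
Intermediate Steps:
x(B) = 10 + B**2 (x(B) = B**2 + 10 = 10 + B**2)
p = -11035 (p = -(10 + 105**2) = -(10 + 11025) = -1*11035 = -11035)
s(y) = 2*y/(-22 + y) (s(y) = (y + y)/(y - 22) = (2*y)/(-22 + y) = 2*y/(-22 + y))
sqrt(s(140 - 222) + p) = sqrt(2*(140 - 222)/(-22 + (140 - 222)) - 11035) = sqrt(2*(-82)/(-22 - 82) - 11035) = sqrt(2*(-82)/(-104) - 11035) = sqrt(2*(-82)*(-1/104) - 11035) = sqrt(41/26 - 11035) = sqrt(-286869/26) = I*sqrt(7458594)/26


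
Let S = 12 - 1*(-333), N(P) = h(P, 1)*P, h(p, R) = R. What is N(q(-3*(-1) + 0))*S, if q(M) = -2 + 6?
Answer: 1380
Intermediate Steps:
q(M) = 4
N(P) = P (N(P) = 1*P = P)
S = 345 (S = 12 + 333 = 345)
N(q(-3*(-1) + 0))*S = 4*345 = 1380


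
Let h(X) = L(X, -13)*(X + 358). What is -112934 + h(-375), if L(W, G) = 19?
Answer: -113257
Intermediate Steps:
h(X) = 6802 + 19*X (h(X) = 19*(X + 358) = 19*(358 + X) = 6802 + 19*X)
-112934 + h(-375) = -112934 + (6802 + 19*(-375)) = -112934 + (6802 - 7125) = -112934 - 323 = -113257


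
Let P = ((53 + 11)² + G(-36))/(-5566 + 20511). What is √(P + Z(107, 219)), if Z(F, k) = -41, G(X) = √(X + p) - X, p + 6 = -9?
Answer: √(-185626965 + 305*I*√51)/2135 ≈ 3.744e-5 + 6.3815*I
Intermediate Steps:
p = -15 (p = -6 - 9 = -15)
G(X) = √(-15 + X) - X (G(X) = √(X - 15) - X = √(-15 + X) - X)
P = 4132/14945 + I*√51/14945 (P = ((53 + 11)² + (√(-15 - 36) - 1*(-36)))/(-5566 + 20511) = (64² + (√(-51) + 36))/14945 = (4096 + (I*√51 + 36))*(1/14945) = (4096 + (36 + I*√51))*(1/14945) = (4132 + I*√51)*(1/14945) = 4132/14945 + I*√51/14945 ≈ 0.27648 + 0.00047785*I)
√(P + Z(107, 219)) = √((4132/14945 + I*√51/14945) - 41) = √(-608613/14945 + I*√51/14945)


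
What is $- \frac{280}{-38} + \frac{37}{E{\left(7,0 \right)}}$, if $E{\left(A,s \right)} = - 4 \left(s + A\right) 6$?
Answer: $\frac{22817}{3192} \approx 7.1482$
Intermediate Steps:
$E{\left(A,s \right)} = - 24 A - 24 s$ ($E{\left(A,s \right)} = - 4 \left(A + s\right) 6 = \left(- 4 A - 4 s\right) 6 = - 24 A - 24 s$)
$- \frac{280}{-38} + \frac{37}{E{\left(7,0 \right)}} = - \frac{280}{-38} + \frac{37}{\left(-24\right) 7 - 0} = \left(-280\right) \left(- \frac{1}{38}\right) + \frac{37}{-168 + 0} = \frac{140}{19} + \frac{37}{-168} = \frac{140}{19} + 37 \left(- \frac{1}{168}\right) = \frac{140}{19} - \frac{37}{168} = \frac{22817}{3192}$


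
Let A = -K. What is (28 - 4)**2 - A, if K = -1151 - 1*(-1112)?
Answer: 537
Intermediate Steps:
K = -39 (K = -1151 + 1112 = -39)
A = 39 (A = -1*(-39) = 39)
(28 - 4)**2 - A = (28 - 4)**2 - 1*39 = 24**2 - 39 = 576 - 39 = 537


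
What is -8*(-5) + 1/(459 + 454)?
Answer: 36521/913 ≈ 40.001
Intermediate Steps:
-8*(-5) + 1/(459 + 454) = 40 + 1/913 = 36521/913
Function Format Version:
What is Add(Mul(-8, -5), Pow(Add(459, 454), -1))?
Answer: Rational(36521, 913) ≈ 40.001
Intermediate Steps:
Add(Mul(-8, -5), Pow(Add(459, 454), -1)) = Add(40, Pow(913, -1)) = Add(40, Rational(1, 913)) = Rational(36521, 913)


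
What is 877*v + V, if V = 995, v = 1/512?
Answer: 510317/512 ≈ 996.71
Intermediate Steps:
v = 1/512 ≈ 0.0019531
877*v + V = 877*(1/512) + 995 = 877/512 + 995 = 510317/512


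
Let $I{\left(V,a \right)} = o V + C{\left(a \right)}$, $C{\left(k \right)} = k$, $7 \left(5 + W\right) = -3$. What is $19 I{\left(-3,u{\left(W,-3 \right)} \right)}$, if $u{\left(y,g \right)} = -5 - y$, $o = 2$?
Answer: $- \frac{741}{7} \approx -105.86$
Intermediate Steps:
$W = - \frac{38}{7}$ ($W = -5 + \frac{1}{7} \left(-3\right) = -5 - \frac{3}{7} = - \frac{38}{7} \approx -5.4286$)
$I{\left(V,a \right)} = a + 2 V$ ($I{\left(V,a \right)} = 2 V + a = a + 2 V$)
$19 I{\left(-3,u{\left(W,-3 \right)} \right)} = 19 \left(\left(-5 - - \frac{38}{7}\right) + 2 \left(-3\right)\right) = 19 \left(\left(-5 + \frac{38}{7}\right) - 6\right) = 19 \left(\frac{3}{7} - 6\right) = 19 \left(- \frac{39}{7}\right) = - \frac{741}{7}$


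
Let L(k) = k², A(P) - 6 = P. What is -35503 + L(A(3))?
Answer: -35422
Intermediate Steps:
A(P) = 6 + P
-35503 + L(A(3)) = -35503 + (6 + 3)² = -35503 + 9² = -35503 + 81 = -35422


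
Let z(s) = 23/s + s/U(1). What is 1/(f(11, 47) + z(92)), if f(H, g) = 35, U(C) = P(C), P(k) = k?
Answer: 4/509 ≈ 0.0078585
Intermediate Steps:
U(C) = C
z(s) = s + 23/s (z(s) = 23/s + s/1 = 23/s + s*1 = 23/s + s = s + 23/s)
1/(f(11, 47) + z(92)) = 1/(35 + (92 + 23/92)) = 1/(35 + (92 + 23*(1/92))) = 1/(35 + (92 + ¼)) = 1/(35 + 369/4) = 1/(509/4) = 4/509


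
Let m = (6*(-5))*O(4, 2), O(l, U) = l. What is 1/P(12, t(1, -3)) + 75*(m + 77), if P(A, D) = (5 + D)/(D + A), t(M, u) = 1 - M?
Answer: -16113/5 ≈ -3222.6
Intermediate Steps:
P(A, D) = (5 + D)/(A + D)
m = -120 (m = (6*(-5))*4 = -30*4 = -120)
1/P(12, t(1, -3)) + 75*(m + 77) = 1/((5 + (1 - 1*1))/(12 + (1 - 1*1))) + 75*(-120 + 77) = 1/((5 + (1 - 1))/(12 + (1 - 1))) + 75*(-43) = 1/((5 + 0)/(12 + 0)) - 3225 = 1/(5/12) - 3225 = 12/5 - 3225 = -16113/5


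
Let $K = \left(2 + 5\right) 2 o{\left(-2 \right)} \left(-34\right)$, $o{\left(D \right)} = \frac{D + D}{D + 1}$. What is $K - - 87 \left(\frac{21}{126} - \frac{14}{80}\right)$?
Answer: $- \frac{76189}{40} \approx -1904.7$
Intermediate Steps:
$o{\left(D \right)} = \frac{2 D}{1 + D}$
$K = -1904$ ($K = \left(2 + 5\right) 2 \cdot 2 \left(-2\right) \frac{1}{1 - 2} \left(-34\right) = 7 \cdot 2 \cdot 2 \left(-2\right) \frac{1}{-1} \left(-34\right) = 14 \cdot 2 \left(-2\right) \left(-1\right) \left(-34\right) = 14 \cdot 4 \left(-34\right) = 56 \left(-34\right) = -1904$)
$K - - 87 \left(\frac{21}{126} - \frac{14}{80}\right) = -1904 - - 87 \left(\frac{21}{126} - \frac{14}{80}\right) = -1904 - - 87 \left(21 \cdot \frac{1}{126} - \frac{7}{40}\right) = -1904 - - 87 \left(\frac{1}{6} - \frac{7}{40}\right) = -1904 - \left(-87\right) \left(- \frac{1}{120}\right) = -1904 - \frac{29}{40} = - \frac{76189}{40}$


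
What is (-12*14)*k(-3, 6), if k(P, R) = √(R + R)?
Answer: -336*√3 ≈ -581.97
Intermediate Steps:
k(P, R) = √2*√R (k(P, R) = √(2*R) = √2*√R)
(-12*14)*k(-3, 6) = (-12*14)*(√2*√6) = -336*√3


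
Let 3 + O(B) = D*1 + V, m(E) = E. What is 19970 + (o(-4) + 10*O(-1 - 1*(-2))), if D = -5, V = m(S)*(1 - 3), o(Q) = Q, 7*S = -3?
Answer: 139262/7 ≈ 19895.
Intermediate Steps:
S = -3/7 (S = (1/7)*(-3) = -3/7 ≈ -0.42857)
V = 6/7 (V = -3*(1 - 3)/7 = -3/7*(-2) = 6/7 ≈ 0.85714)
O(B) = -50/7 (O(B) = -3 + (-5*1 + 6/7) = -3 + (-5 + 6/7) = -3 - 29/7 = -50/7)
19970 + (o(-4) + 10*O(-1 - 1*(-2))) = 19970 + (-4 + 10*(-50/7)) = 19970 + (-4 - 500/7) = 19970 - 528/7 = 139262/7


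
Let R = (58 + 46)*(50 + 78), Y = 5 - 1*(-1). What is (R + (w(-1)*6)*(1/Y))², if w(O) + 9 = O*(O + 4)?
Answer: 176890000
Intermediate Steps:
w(O) = -9 + O*(4 + O) (w(O) = -9 + O*(O + 4) = -9 + O*(4 + O))
Y = 6 (Y = 5 + 1 = 6)
R = 13312 (R = 104*128 = 13312)
(R + (w(-1)*6)*(1/Y))² = (13312 + ((-9 + (-1)² + 4*(-1))*6)*(1/6))² = (13312 + ((-9 + 1 - 4)*6)*(1*(⅙)))² = (13312 - 12*6*(⅙))² = (13312 - 72*⅙)² = (13312 - 12)² = 13300² = 176890000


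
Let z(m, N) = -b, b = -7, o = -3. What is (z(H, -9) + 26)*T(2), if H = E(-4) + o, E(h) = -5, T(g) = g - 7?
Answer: -165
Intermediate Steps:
T(g) = -7 + g
H = -8 (H = -5 - 3 = -8)
z(m, N) = 7 (z(m, N) = -1*(-7) = 7)
(z(H, -9) + 26)*T(2) = (7 + 26)*(-7 + 2) = 33*(-5) = -165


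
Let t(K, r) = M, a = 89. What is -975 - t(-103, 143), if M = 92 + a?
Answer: -1156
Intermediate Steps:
M = 181 (M = 92 + 89 = 181)
t(K, r) = 181
-975 - t(-103, 143) = -975 - 1*181 = -975 - 181 = -1156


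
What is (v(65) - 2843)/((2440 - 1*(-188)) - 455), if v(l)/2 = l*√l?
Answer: -2843/2173 + 130*√65/2173 ≈ -0.82600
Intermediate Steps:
v(l) = 2*l^(3/2) (v(l) = 2*(l*√l) = 2*l^(3/2))
(v(65) - 2843)/((2440 - 1*(-188)) - 455) = (2*65^(3/2) - 2843)/((2440 - 1*(-188)) - 455) = (2*(65*√65) - 2843)/((2440 + 188) - 455) = (130*√65 - 2843)/(2628 - 455) = (-2843 + 130*√65)/2173 = (-2843 + 130*√65)*(1/2173) = -2843/2173 + 130*√65/2173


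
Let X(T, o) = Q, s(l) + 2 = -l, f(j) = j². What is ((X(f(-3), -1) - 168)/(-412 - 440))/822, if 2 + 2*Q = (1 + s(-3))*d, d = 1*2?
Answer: 167/700344 ≈ 0.00023845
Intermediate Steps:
d = 2
s(l) = -2 - l
Q = 1 (Q = -1 + ((1 + (-2 - 1*(-3)))*2)/2 = -1 + ((1 + (-2 + 3))*2)/2 = -1 + ((1 + 1)*2)/2 = -1 + (2*2)/2 = -1 + (½)*4 = -1 + 2 = 1)
X(T, o) = 1
((X(f(-3), -1) - 168)/(-412 - 440))/822 = ((1 - 168)/(-412 - 440))/822 = -167/(-852)*(1/822) = -167*(-1/852)*(1/822) = (167/852)*(1/822) = 167/700344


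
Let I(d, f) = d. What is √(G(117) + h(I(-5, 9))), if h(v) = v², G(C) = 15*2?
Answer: √55 ≈ 7.4162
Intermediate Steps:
G(C) = 30
√(G(117) + h(I(-5, 9))) = √(30 + (-5)²) = √(30 + 25) = √55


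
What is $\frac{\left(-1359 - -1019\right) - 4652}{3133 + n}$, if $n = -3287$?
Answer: $\frac{2496}{77} \approx 32.416$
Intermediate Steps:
$\frac{\left(-1359 - -1019\right) - 4652}{3133 + n} = \frac{\left(-1359 - -1019\right) - 4652}{3133 - 3287} = \frac{\left(-1359 + 1019\right) - 4652}{-154} = \left(-340 - 4652\right) \left(- \frac{1}{154}\right) = \left(-4992\right) \left(- \frac{1}{154}\right) = \frac{2496}{77}$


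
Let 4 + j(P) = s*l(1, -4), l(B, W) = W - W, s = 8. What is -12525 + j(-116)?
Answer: -12529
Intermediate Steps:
l(B, W) = 0
j(P) = -4 (j(P) = -4 + 8*0 = -4 + 0 = -4)
-12525 + j(-116) = -12525 - 4 = -12529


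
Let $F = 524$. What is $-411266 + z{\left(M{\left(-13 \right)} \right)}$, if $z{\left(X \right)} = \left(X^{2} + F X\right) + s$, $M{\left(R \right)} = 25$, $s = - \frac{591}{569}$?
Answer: $- \frac{226201420}{569} \approx -3.9754 \cdot 10^{5}$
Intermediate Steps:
$s = - \frac{591}{569}$ ($s = \left(-591\right) \frac{1}{569} = - \frac{591}{569} \approx -1.0387$)
$z{\left(X \right)} = - \frac{591}{569} + X^{2} + 524 X$ ($z{\left(X \right)} = \left(X^{2} + 524 X\right) - \frac{591}{569} = - \frac{591}{569} + X^{2} + 524 X$)
$-411266 + z{\left(M{\left(-13 \right)} \right)} = -411266 + \left(- \frac{591}{569} + 25^{2} + 524 \cdot 25\right) = -411266 + \left(- \frac{591}{569} + 625 + 13100\right) = -411266 + \frac{7808934}{569} = - \frac{226201420}{569}$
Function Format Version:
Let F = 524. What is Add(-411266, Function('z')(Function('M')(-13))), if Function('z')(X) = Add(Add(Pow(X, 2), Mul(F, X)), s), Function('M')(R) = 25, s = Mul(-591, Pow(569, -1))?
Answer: Rational(-226201420, 569) ≈ -3.9754e+5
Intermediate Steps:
s = Rational(-591, 569) (s = Mul(-591, Rational(1, 569)) = Rational(-591, 569) ≈ -1.0387)
Function('z')(X) = Add(Rational(-591, 569), Pow(X, 2), Mul(524, X)) (Function('z')(X) = Add(Add(Pow(X, 2), Mul(524, X)), Rational(-591, 569)) = Add(Rational(-591, 569), Pow(X, 2), Mul(524, X)))
Add(-411266, Function('z')(Function('M')(-13))) = Add(-411266, Add(Rational(-591, 569), Pow(25, 2), Mul(524, 25))) = Add(-411266, Add(Rational(-591, 569), 625, 13100)) = Add(-411266, Rational(7808934, 569)) = Rational(-226201420, 569)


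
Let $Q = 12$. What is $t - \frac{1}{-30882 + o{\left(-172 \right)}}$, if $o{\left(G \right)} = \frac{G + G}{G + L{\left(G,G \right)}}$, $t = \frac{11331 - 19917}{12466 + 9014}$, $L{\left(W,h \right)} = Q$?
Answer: $- \frac{883709707}{2210997260} \approx -0.39969$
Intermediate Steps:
$L{\left(W,h \right)} = 12$
$t = - \frac{1431}{3580}$ ($t = - \frac{8586}{21480} = \left(-8586\right) \frac{1}{21480} = - \frac{1431}{3580} \approx -0.39972$)
$o{\left(G \right)} = \frac{2 G}{12 + G}$ ($o{\left(G \right)} = \frac{G + G}{G + 12} = \frac{2 G}{12 + G}$)
$t - \frac{1}{-30882 + o{\left(-172 \right)}} = - \frac{1431}{3580} - \frac{1}{-30882 + 2 \left(-172\right) \frac{1}{12 - 172}} = - \frac{1431}{3580} - \frac{1}{-30882 + 2 \left(-172\right) \frac{1}{-160}} = - \frac{1431}{3580} - \frac{1}{-30882 + 2 \left(-172\right) \left(- \frac{1}{160}\right)} = - \frac{1431}{3580} - \frac{1}{-30882 + \frac{43}{20}} = - \frac{1431}{3580} - \frac{1}{- \frac{617597}{20}} = - \frac{1431}{3580} - - \frac{20}{617597} = - \frac{1431}{3580} + \frac{20}{617597} = - \frac{883709707}{2210997260}$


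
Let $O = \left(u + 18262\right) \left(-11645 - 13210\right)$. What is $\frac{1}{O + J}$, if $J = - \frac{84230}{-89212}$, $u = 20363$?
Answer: $- \frac{44606}{42822847229135} \approx -1.0416 \cdot 10^{-9}$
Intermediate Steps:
$O = -960024375$ ($O = \left(20363 + 18262\right) \left(-11645 - 13210\right) = 38625 \left(-24855\right) = -960024375$)
$J = \frac{42115}{44606}$ ($J = \left(-84230\right) \left(- \frac{1}{89212}\right) = \frac{42115}{44606} \approx 0.94416$)
$\frac{1}{O + J} = \frac{1}{-960024375 + \frac{42115}{44606}} = \frac{1}{- \frac{42822847229135}{44606}} = - \frac{44606}{42822847229135}$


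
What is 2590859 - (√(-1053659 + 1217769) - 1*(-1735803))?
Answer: 855056 - √164110 ≈ 8.5465e+5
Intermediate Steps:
2590859 - (√(-1053659 + 1217769) - 1*(-1735803)) = 2590859 - (√164110 + 1735803) = 2590859 - (1735803 + √164110) = 2590859 + (-1735803 - √164110) = 855056 - √164110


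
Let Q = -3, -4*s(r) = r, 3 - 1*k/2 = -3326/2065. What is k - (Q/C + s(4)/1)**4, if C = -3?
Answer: 19042/2065 ≈ 9.2213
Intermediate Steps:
k = 19042/2065 (k = 6 - (-6652)/2065 = 6 - 2*(-3326/2065) = 6 + 6652/2065 = 19042/2065 ≈ 9.2213)
s(r) = -r/4
k - (Q/C + s(4)/1)**4 = 19042/2065 - (-3/(-3) - 1/4*4/1)**4 = 19042/2065 - (-3*(-1/3) - 1*1)**4 = 19042/2065 - (1 - 1)**4 = 19042/2065 - 1*0**4 = 19042/2065 - 1*0 = 19042/2065 + 0 = 19042/2065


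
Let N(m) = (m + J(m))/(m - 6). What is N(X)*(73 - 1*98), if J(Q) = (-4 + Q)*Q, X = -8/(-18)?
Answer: -46/9 ≈ -5.1111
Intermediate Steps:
X = 4/9 (X = -8*(-1/18) = 4/9 ≈ 0.44444)
J(Q) = Q*(-4 + Q)
N(m) = (m + m*(-4 + m))/(-6 + m) (N(m) = (m + m*(-4 + m))/(m - 6) = (m + m*(-4 + m))/(-6 + m))
N(X)*(73 - 1*98) = (4*(-3 + 4/9)/(9*(-6 + 4/9)))*(73 - 1*98) = ((4/9)*(-23/9)/(-50/9))*(73 - 98) = ((4/9)*(-9/50)*(-23/9))*(-25) = (46/225)*(-25) = -46/9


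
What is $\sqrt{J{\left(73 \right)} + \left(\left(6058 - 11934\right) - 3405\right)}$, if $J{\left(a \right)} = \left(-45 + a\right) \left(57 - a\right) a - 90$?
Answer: $15 i \sqrt{187} \approx 205.12 i$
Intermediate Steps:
$J{\left(a \right)} = -90 + a \left(-45 + a\right) \left(57 - a\right)$ ($J{\left(a \right)} = a \left(-45 + a\right) \left(57 - a\right) - 90 = -90 + a \left(-45 + a\right) \left(57 - a\right)$)
$\sqrt{J{\left(73 \right)} + \left(\left(6058 - 11934\right) - 3405\right)} = \sqrt{\left(-90 - 73^{3} - 187245 + 102 \cdot 73^{2}\right) + \left(\left(6058 - 11934\right) - 3405\right)} = \sqrt{\left(-90 - 389017 - 187245 + 102 \cdot 5329\right) + \left(\left(6058 - 11934\right) - 3405\right)} = \sqrt{\left(-90 - 389017 - 187245 + 543558\right) - 9281} = \sqrt{-32794 - 9281} = \sqrt{-42075} = 15 i \sqrt{187}$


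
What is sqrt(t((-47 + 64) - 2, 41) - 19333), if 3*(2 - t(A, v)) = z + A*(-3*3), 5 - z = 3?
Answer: 2*I*sqrt(43395)/3 ≈ 138.88*I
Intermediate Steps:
z = 2 (z = 5 - 1*3 = 5 - 3 = 2)
t(A, v) = 4/3 + 3*A (t(A, v) = 2 - (2 + A*(-3*3))/3 = 2 - (2 + A*(-9))/3 = 2 - (2 - 9*A)/3 = 2 + (-2/3 + 3*A) = 4/3 + 3*A)
sqrt(t((-47 + 64) - 2, 41) - 19333) = sqrt((4/3 + 3*((-47 + 64) - 2)) - 19333) = sqrt((4/3 + 3*(17 - 2)) - 19333) = sqrt((4/3 + 3*15) - 19333) = sqrt((4/3 + 45) - 19333) = sqrt(139/3 - 19333) = sqrt(-57860/3) = 2*I*sqrt(43395)/3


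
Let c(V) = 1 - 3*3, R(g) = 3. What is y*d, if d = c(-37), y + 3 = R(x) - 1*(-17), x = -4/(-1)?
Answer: -136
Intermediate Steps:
x = 4 (x = -4*(-1) = 4)
c(V) = -8 (c(V) = 1 - 9 = -8)
y = 17 (y = -3 + (3 - 1*(-17)) = -3 + (3 + 17) = -3 + 20 = 17)
d = -8
y*d = 17*(-8) = -136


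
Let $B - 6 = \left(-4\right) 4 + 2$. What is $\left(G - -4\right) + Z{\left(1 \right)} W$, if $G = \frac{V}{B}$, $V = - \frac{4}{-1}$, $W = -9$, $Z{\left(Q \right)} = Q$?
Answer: $- \frac{11}{2} \approx -5.5$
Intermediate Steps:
$B = -8$ ($B = 6 + \left(\left(-4\right) 4 + 2\right) = 6 + \left(-16 + 2\right) = 6 - 14 = -8$)
$V = 4$ ($V = \left(-4\right) \left(-1\right) = 4$)
$G = - \frac{1}{2}$ ($G = \frac{4}{-8} = 4 \left(- \frac{1}{8}\right) = - \frac{1}{2} \approx -0.5$)
$\left(G - -4\right) + Z{\left(1 \right)} W = \left(- \frac{1}{2} - -4\right) + 1 \left(-9\right) = \left(- \frac{1}{2} + 4\right) - 9 = \frac{7}{2} - 9 = - \frac{11}{2}$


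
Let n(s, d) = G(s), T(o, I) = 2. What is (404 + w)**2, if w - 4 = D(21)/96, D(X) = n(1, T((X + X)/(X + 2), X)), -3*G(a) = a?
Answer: 13806955009/82944 ≈ 1.6646e+5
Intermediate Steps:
G(a) = -a/3
n(s, d) = -s/3
D(X) = -1/3 (D(X) = -1/3*1 = -1/3)
w = 1151/288 (w = 4 - 1/3/96 = 4 - 1/3*1/96 = 4 - 1/288 = 1151/288 ≈ 3.9965)
(404 + w)**2 = (404 + 1151/288)**2 = (117503/288)**2 = 13806955009/82944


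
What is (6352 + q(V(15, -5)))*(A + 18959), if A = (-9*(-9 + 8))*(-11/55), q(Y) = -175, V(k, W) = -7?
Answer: 585493122/5 ≈ 1.1710e+8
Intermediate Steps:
A = -9/5 (A = (-9*(-1))*(-11*1/55) = 9*(-⅕) = -9/5 ≈ -1.8000)
(6352 + q(V(15, -5)))*(A + 18959) = (6352 - 175)*(-9/5 + 18959) = 6177*(94786/5) = 585493122/5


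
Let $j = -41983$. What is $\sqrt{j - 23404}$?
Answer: $i \sqrt{65387} \approx 255.71 i$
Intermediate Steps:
$\sqrt{j - 23404} = \sqrt{-41983 - 23404} = \sqrt{-65387} = i \sqrt{65387}$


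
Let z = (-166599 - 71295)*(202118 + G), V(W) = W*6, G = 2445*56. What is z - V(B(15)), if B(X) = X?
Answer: -80655106062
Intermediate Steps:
G = 136920
V(W) = 6*W
z = -80655105972 (z = (-166599 - 71295)*(202118 + 136920) = -237894*339038 = -80655105972)
z - V(B(15)) = -80655105972 - 6*15 = -80655105972 - 1*90 = -80655105972 - 90 = -80655106062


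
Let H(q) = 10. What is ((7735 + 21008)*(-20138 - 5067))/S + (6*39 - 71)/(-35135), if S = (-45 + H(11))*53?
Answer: 5090831762032/13035085 ≈ 3.9055e+5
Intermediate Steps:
S = -1855 (S = (-45 + 10)*53 = -35*53 = -1855)
((7735 + 21008)*(-20138 - 5067))/S + (6*39 - 71)/(-35135) = ((7735 + 21008)*(-20138 - 5067))/(-1855) + (6*39 - 71)/(-35135) = (28743*(-25205))*(-1/1855) + (234 - 71)*(-1/35135) = -724467315*(-1/1855) + 163*(-1/35135) = 144893463/371 - 163/35135 = 5090831762032/13035085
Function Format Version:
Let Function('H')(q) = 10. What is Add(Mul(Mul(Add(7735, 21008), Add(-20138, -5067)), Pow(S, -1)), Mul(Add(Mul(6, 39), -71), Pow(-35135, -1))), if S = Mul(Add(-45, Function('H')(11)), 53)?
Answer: Rational(5090831762032, 13035085) ≈ 3.9055e+5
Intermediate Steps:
S = -1855 (S = Mul(Add(-45, 10), 53) = Mul(-35, 53) = -1855)
Add(Mul(Mul(Add(7735, 21008), Add(-20138, -5067)), Pow(S, -1)), Mul(Add(Mul(6, 39), -71), Pow(-35135, -1))) = Add(Mul(Mul(Add(7735, 21008), Add(-20138, -5067)), Pow(-1855, -1)), Mul(Add(Mul(6, 39), -71), Pow(-35135, -1))) = Add(Mul(Mul(28743, -25205), Rational(-1, 1855)), Mul(Add(234, -71), Rational(-1, 35135))) = Add(Mul(-724467315, Rational(-1, 1855)), Mul(163, Rational(-1, 35135))) = Add(Rational(144893463, 371), Rational(-163, 35135)) = Rational(5090831762032, 13035085)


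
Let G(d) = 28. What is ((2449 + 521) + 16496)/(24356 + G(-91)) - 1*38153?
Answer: -465151643/12192 ≈ -38152.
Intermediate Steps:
((2449 + 521) + 16496)/(24356 + G(-91)) - 1*38153 = ((2449 + 521) + 16496)/(24356 + 28) - 1*38153 = (2970 + 16496)/24384 - 38153 = 19466*(1/24384) - 38153 = 9733/12192 - 38153 = -465151643/12192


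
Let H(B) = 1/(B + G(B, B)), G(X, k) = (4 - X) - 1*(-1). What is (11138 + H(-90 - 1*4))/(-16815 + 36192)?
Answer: 55691/96885 ≈ 0.57482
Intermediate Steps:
G(X, k) = 5 - X (G(X, k) = (4 - X) + 1 = 5 - X)
H(B) = 1/5 (H(B) = 1/(B + (5 - B)) = 1/5)
(11138 + H(-90 - 1*4))/(-16815 + 36192) = (11138 + 1/5)/(-16815 + 36192) = (55691/5)/19377 = (55691/5)*(1/19377) = 55691/96885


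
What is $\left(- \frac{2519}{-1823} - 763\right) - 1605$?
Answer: $- \frac{4314345}{1823} \approx -2366.6$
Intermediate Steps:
$\left(- \frac{2519}{-1823} - 763\right) - 1605 = \left(\left(-2519\right) \left(- \frac{1}{1823}\right) - 763\right) - 1605 = \left(\frac{2519}{1823} - 763\right) - 1605 = - \frac{1388430}{1823} - 1605 = - \frac{4314345}{1823}$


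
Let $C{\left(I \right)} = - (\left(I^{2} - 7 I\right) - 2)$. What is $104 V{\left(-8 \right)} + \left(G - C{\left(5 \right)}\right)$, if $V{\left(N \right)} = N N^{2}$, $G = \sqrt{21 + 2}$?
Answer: $-53260 + \sqrt{23} \approx -53255.0$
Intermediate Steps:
$G = \sqrt{23} \approx 4.7958$
$V{\left(N \right)} = N^{3}$
$C{\left(I \right)} = 2 - I^{2} + 7 I$ ($C{\left(I \right)} = - (-2 + I^{2} - 7 I) = 2 - I^{2} + 7 I$)
$104 V{\left(-8 \right)} + \left(G - C{\left(5 \right)}\right) = 104 \left(-8\right)^{3} - \left(2 - 25 + 35 - \sqrt{23}\right) = 104 \left(-512\right) - \left(37 - 25 - \sqrt{23}\right) = -53248 + \left(\sqrt{23} - \left(2 - 25 + 35\right)\right) = -53248 + \left(\sqrt{23} - 12\right) = -53248 - \left(12 - \sqrt{23}\right) = -53260 + \sqrt{23}$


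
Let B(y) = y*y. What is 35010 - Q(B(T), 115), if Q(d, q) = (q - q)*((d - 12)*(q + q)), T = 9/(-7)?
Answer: 35010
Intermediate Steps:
T = -9/7 (T = 9*(-⅐) = -9/7 ≈ -1.2857)
B(y) = y²
Q(d, q) = 0 (Q(d, q) = 0*((-12 + d)*(2*q)) = 0*(2*q*(-12 + d)) = 0)
35010 - Q(B(T), 115) = 35010 - 1*0 = 35010 + 0 = 35010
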